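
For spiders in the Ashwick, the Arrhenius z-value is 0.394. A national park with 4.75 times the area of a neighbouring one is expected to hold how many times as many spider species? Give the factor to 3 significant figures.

S₂/S₁ = (A₂/A₁)^z = 4.75^0.394
ln(S₂/S₁) = 0.394 × ln 4.75 = 0.394 × 1.5581 = 0.6139
S₂/S₁ = e^0.6139 ≈ 1.848

1.85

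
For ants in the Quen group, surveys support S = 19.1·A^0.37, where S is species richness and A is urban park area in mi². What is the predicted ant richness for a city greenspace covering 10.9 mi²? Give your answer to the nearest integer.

46 species

S = 19.1 × 10.9^0.37 = 19.1 × 2.42 ≈ 46.23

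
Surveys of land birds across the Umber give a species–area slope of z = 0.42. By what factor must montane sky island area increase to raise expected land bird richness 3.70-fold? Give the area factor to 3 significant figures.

22.5

(A₂/A₁)^0.42 = 3.7, so A₂/A₁ = 3.7^(1/0.42) = 3.7^2.381
ln(A₂/A₁) = ln 3.7 / 0.42 = 1.3083 / 0.42 = 3.1151
A₂/A₁ = e^3.1151 ≈ 22.54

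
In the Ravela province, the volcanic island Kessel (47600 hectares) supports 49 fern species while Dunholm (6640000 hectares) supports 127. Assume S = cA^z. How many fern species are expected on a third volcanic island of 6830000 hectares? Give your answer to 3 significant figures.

z = ln(127/49) / ln(6640000/47600) = 0.9524 / 4.9380 = 0.1929
c = 49 / 47600^0.1929 = 49 / 7.983 = 6.138
S₃ = 6.138 × 6830000^0.1929 = 6.138 × 20.8 ≈ 127.7

128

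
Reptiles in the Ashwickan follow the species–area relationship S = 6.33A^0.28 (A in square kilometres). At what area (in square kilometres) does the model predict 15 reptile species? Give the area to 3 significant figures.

21.8 square kilometres

15 = 6.33 × A^0.28  ⇒  A^0.28 = 15/6.33 = 2.37
ln A = ln(2.37) / 0.28 = 0.8627 / 0.28 = 3.0812
A = e^3.0812 ≈ 21.79 square kilometres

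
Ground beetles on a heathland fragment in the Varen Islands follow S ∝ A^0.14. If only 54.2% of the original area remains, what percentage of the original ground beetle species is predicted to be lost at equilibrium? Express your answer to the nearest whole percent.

8%

S_new/S_old = (A_new/A_old)^z = 0.542^0.14
= exp(0.14 × ln 0.542) = exp(0.14 × -0.6125) = exp(-0.0857) ≈ 0.9178
Fraction lost = 1 − 0.9178 = 0.08217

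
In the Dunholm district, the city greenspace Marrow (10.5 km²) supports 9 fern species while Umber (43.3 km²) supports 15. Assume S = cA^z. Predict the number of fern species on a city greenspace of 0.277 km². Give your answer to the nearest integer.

2

z = ln(15/9) / ln(43.3/10.5) = 0.5108 / 1.4168 = 0.3606
c = 9 / 10.5^0.3606 = 9 / 2.335 = 3.855
S₃ = 3.855 × 0.277^0.3606 = 3.855 × 0.6295 ≈ 2.427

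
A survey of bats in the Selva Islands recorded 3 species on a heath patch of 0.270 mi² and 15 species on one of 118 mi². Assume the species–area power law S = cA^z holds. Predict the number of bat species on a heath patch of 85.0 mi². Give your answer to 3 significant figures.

z = ln(15/3) / ln(118/0.27) = 1.6094 / 6.0800 = 0.2647
c = 3 / 0.27^0.2647 = 3 / 0.7071 = 4.243
S₃ = 4.243 × 85^0.2647 = 4.243 × 3.241 ≈ 13.75

13.8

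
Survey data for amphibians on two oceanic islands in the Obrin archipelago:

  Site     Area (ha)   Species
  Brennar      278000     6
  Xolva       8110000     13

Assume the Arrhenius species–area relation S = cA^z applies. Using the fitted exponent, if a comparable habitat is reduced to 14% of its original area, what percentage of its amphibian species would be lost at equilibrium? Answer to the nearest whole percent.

z = ln(13/6) / ln(8110000/278000) = 0.7732 / 3.3732 = 0.2292
S_new/S_old = (A_new/A_old)^z = 0.14^0.2292 = exp(0.2292 × -1.9661) = 0.6372
Fraction lost = 1 − 0.6372 = 0.3628

36%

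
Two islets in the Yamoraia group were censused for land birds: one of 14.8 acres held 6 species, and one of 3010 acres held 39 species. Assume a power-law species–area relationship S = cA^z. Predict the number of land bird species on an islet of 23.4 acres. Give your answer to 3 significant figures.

7.05

z = ln(39/6) / ln(3010/14.8) = 1.8718 / 5.3151 = 0.3522
c = 6 / 14.8^0.3522 = 6 / 2.583 = 2.323
S₃ = 2.323 × 23.4^0.3522 = 2.323 × 3.035 ≈ 7.05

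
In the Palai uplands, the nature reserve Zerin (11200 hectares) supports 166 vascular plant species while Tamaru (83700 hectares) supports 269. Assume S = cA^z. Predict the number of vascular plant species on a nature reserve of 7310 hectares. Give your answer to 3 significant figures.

150

z = ln(269/166) / ln(83700/11200) = 0.4827 / 2.0113 = 0.2400
c = 166 / 11200^0.2400 = 166 / 9.372 = 17.71
S₃ = 17.71 × 7310^0.2400 = 17.71 × 8.46 ≈ 149.8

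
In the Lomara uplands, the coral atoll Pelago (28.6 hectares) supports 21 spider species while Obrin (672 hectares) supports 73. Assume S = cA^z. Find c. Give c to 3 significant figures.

z = ln(S₂/S₁) / ln(A₂/A₁) = ln(73/21) / ln(672/28.6) = 1.2459 / 3.1569 = 0.3947
c = S₁ / A₁^z = 21 / 28.6^0.3947 = 21 / 3.757 = 5.59

5.59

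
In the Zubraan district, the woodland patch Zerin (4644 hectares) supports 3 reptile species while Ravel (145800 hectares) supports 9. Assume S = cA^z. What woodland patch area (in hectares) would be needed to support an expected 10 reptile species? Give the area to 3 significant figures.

z = ln(9/3) / ln(145800/4644) = 1.0986 / 3.4467 = 0.3187
c = 3 / 4644^0.3187 = 3 / 14.75 = 0.2034
A = (10/0.2034)^(1/0.3187) ⇒ ln A = ln(49.17)/0.3187 = 12.2205
A = e^12.2205 ≈ 202914 hectares

203000 hectares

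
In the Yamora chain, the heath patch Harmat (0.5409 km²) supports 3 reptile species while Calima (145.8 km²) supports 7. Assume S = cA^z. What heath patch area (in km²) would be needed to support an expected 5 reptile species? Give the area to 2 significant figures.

16 km²

z = ln(7/3) / ln(145.8/0.5409) = 0.8473 / 5.5968 = 0.1514
c = 3 / 0.5409^0.1514 = 3 / 0.9112 = 3.292
A = (5/3.292)^(1/0.1514) ⇒ ln A = ln(1.519)/0.1514 = 2.7597
A = e^2.7597 ≈ 15.8 km²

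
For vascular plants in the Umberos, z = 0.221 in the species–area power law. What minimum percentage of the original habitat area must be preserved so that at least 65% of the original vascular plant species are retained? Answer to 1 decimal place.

Need (A_new/A_old)^0.221 = 0.65, so A_new/A_old = 0.65^(1/0.221) = 0.65^4.525
ln(A_new/A_old) = ln 0.65 / 0.221 = -0.4308 / 0.221 = -1.9492
A_new/A_old = e^-1.9492 ≈ 0.1424

14.2%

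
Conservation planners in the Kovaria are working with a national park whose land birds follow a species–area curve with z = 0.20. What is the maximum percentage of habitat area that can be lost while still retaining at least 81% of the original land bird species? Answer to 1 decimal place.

65.1%

Need (A_new/A_old)^0.2 = 0.81, so A_new/A_old = 0.81^(1/0.2) = 0.81^5
ln(A_new/A_old) = ln 0.81 / 0.2 = -0.2107 / 0.2 = -1.0536
A_new/A_old = e^-1.0536 ≈ 0.3487
Fraction that can be lost = 1 − 0.3487 = 0.6513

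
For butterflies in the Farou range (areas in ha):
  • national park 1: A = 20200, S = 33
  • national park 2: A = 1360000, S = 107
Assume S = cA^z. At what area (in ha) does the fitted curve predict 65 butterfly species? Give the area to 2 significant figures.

230000 ha

z = ln(107/33) / ln(1360000/20200) = 1.1763 / 4.2096 = 0.2794
c = 33 / 20200^0.2794 = 33 / 15.96 = 2.067
A = (65/2.067)^(1/0.2794) ⇒ ln A = ln(31.44)/0.2794 = 12.3393
A = e^12.3393 ≈ 228498 ha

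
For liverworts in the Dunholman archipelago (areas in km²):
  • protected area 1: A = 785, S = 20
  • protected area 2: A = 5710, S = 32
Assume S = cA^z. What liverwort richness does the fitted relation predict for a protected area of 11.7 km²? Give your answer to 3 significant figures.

7.39

z = ln(32/20) / ln(5710/785) = 0.4700 / 1.9843 = 0.2369
c = 20 / 785^0.2369 = 20 / 4.849 = 4.124
S₃ = 4.124 × 11.7^0.2369 = 4.124 × 1.791 ≈ 7.385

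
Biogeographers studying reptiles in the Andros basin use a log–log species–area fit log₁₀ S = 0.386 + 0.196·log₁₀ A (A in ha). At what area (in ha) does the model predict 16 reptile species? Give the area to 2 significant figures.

16 = 2.432 × A^0.196  ⇒  A^0.196 = 16/2.432 = 6.578
ln A = ln(6.578) / 0.196 = 1.8838 / 0.196 = 9.6112
A = e^9.6112 ≈ 14931 ha

15000 ha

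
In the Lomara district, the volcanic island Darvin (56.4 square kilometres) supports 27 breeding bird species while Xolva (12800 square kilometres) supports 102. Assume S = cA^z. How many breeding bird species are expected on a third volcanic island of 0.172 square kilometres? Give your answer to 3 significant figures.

6.53

z = ln(102/27) / ln(12800/56.4) = 1.3291 / 5.4247 = 0.2450
c = 27 / 56.4^0.2450 = 27 / 2.686 = 10.05
S₃ = 10.05 × 0.172^0.2450 = 10.05 × 0.6497 ≈ 6.531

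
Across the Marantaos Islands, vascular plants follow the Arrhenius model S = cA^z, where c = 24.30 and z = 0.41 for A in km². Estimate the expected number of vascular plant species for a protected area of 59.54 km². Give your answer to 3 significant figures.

130

S = 24.3 × 59.54^0.41
ln S = ln 24.3 + 0.41 × ln 59.54 = 3.1905 + 0.41 × 4.0866 = 4.8660
S = e^4.8660 ≈ 129.8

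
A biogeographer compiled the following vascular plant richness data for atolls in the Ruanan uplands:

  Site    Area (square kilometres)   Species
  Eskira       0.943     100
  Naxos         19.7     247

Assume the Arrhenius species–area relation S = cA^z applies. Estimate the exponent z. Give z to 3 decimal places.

0.298

Taking logs: ln S = ln c + z ln A, so z = (ln S₂ − ln S₁)/(ln A₂ − ln A₁).
z = ln(247/100) / ln(19.7/0.943) = ln(2.47) / ln(20.89) = 0.9042 / 3.0393 = 0.2975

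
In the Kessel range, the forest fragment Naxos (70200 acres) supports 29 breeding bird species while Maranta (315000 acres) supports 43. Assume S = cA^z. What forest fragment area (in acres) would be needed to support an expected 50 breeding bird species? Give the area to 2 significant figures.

z = ln(43/29) / ln(315000/70200) = 0.3939 / 1.5012 = 0.2624
c = 29 / 70200^0.2624 = 29 / 18.69 = 1.552
A = (50/1.552)^(1/0.2624) ⇒ ln A = ln(32.23)/0.2624 = 13.2351
A = e^13.2351 ≈ 559688 acres

560000 acres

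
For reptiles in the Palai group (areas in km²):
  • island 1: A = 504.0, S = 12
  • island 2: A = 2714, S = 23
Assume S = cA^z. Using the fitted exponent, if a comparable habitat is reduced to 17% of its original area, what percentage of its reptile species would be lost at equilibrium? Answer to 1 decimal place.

49.6%

z = ln(23/12) / ln(2714/504) = 0.6506 / 1.6836 = 0.3864
S_new/S_old = (A_new/A_old)^z = 0.17^0.3864 = exp(0.3864 × -1.7720) = 0.5042
Fraction lost = 1 − 0.5042 = 0.4958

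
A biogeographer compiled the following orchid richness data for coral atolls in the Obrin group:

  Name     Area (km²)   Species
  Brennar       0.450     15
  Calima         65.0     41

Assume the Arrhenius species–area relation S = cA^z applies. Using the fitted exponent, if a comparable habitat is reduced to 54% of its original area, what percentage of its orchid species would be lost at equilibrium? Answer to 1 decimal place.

11.7%

z = ln(41/15) / ln(65/0.45) = 1.0055 / 4.9729 = 0.2022
S_new/S_old = (A_new/A_old)^z = 0.54^0.2022 = exp(0.2022 × -0.6162) = 0.8829
Fraction lost = 1 − 0.8829 = 0.1171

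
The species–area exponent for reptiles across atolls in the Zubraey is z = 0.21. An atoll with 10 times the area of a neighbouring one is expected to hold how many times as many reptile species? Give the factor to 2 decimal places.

S₂/S₁ = (A₂/A₁)^z = 10^0.21
ln(S₂/S₁) = 0.21 × ln 10 = 0.21 × 2.3026 = 0.4835
S₂/S₁ = e^0.4835 ≈ 1.622

1.62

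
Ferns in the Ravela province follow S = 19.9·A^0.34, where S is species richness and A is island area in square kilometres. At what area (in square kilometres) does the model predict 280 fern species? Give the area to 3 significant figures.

280 = 19.9 × A^0.34  ⇒  A^0.34 = 280/19.9 = 14.07
ln A = ln(14.07) / 0.34 = 2.6441 / 0.34 = 7.7767
A = e^7.7767 ≈ 2384 square kilometres

2380 square kilometres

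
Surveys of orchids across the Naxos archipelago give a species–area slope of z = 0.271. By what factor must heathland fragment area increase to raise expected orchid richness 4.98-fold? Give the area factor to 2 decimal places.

373.94

(A₂/A₁)^0.271 = 4.98, so A₂/A₁ = 4.98^(1/0.271) = 4.98^3.69
ln(A₂/A₁) = ln 4.98 / 0.271 = 1.6054 / 0.271 = 5.9241
A₂/A₁ = e^5.9241 ≈ 373.9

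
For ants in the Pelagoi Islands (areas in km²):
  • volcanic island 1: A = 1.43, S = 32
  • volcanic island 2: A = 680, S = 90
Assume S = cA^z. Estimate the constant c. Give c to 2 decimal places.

30.14

z = ln(S₂/S₁) / ln(A₂/A₁) = ln(90/32) / ln(680/1.43) = 1.0341 / 6.1644 = 0.1677
c = S₁ / A₁^z = 32 / 1.43^0.1677 = 32 / 1.062 = 30.14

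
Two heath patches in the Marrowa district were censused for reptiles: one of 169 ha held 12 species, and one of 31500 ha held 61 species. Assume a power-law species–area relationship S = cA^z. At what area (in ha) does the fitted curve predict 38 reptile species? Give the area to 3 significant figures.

z = ln(61/12) / ln(31500/169) = 1.6260 / 5.2278 = 0.3110
c = 12 / 169^0.3110 = 12 / 4.931 = 2.434
A = (38/2.434)^(1/0.3110) ⇒ ln A = ln(15.61)/0.3110 = 8.8360
A = e^8.8360 ≈ 6878 ha

6880 ha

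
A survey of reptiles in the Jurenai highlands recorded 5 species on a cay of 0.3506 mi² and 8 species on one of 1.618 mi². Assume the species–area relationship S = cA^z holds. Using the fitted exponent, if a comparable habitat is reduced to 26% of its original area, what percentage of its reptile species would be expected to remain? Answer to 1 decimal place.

66.1%

z = ln(8/5) / ln(1.618/0.3506) = 0.4700 / 1.5293 = 0.3073
S_new/S_old = (A_new/A_old)^z = 0.26^0.3073 = exp(0.3073 × -1.3471) = 0.661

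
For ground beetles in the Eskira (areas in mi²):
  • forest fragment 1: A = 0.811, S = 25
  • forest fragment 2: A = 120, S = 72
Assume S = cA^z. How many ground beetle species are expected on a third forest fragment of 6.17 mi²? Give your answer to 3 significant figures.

z = ln(72/25) / ln(120/0.811) = 1.0578 / 4.9970 = 0.2117
c = 25 / 0.811^0.2117 = 25 / 0.9566 = 26.13
S₃ = 26.13 × 6.17^0.2117 = 26.13 × 1.47 ≈ 38.41

38.4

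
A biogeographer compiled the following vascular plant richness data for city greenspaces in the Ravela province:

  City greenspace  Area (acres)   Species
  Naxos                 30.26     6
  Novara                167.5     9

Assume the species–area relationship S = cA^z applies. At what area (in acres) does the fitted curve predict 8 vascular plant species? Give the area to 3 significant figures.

z = ln(9/6) / ln(167.5/30.26) = 0.4055 / 1.7112 = 0.2370
c = 6 / 30.26^0.2370 = 6 / 2.243 = 2.675
A = (8/2.675)^(1/0.2370) ⇒ ln A = ln(2.991)/0.2370 = 4.6239
A = e^4.6239 ≈ 101.9 acres

102 acres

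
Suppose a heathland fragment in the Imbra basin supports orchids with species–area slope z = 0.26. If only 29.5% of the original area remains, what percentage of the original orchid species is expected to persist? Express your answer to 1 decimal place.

72.8%

S_new/S_old = (A_new/A_old)^z = 0.295^0.26
= exp(0.26 × ln 0.295) = exp(0.26 × -1.2208) = exp(-0.3174) ≈ 0.728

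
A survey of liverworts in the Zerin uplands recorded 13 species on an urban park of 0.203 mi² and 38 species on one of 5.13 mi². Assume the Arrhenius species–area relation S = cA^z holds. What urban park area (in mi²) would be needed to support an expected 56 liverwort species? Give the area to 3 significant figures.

z = ln(38/13) / ln(5.13/0.203) = 1.0726 / 3.2297 = 0.3321
c = 13 / 0.203^0.3321 = 13 / 0.5889 = 22.08
A = (56/22.08)^(1/0.3321) ⇒ ln A = ln(2.537)/0.3321 = 2.8026
A = e^2.8026 ≈ 16.49 mi²

16.5 mi²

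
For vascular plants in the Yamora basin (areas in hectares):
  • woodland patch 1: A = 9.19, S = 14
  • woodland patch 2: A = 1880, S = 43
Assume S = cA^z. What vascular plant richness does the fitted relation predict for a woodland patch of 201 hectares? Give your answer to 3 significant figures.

z = ln(43/14) / ln(1880/9.19) = 1.1221 / 5.3209 = 0.2109
c = 14 / 9.19^0.2109 = 14 / 1.596 = 8.769
S₃ = 8.769 × 201^0.2109 = 8.769 × 3.06 ≈ 26.83

26.8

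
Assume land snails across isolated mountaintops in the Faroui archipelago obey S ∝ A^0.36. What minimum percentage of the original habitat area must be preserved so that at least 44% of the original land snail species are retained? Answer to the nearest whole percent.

Need (A_new/A_old)^0.36 = 0.44, so A_new/A_old = 0.44^(1/0.36) = 0.44^2.778
ln(A_new/A_old) = ln 0.44 / 0.36 = -0.8210 / 0.36 = -2.2805
A_new/A_old = e^-2.2805 ≈ 0.1022

10%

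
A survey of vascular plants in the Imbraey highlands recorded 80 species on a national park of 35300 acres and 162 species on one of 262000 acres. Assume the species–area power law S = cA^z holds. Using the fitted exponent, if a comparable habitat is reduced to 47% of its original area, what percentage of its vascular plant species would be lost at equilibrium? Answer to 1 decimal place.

z = ln(162/80) / ln(262000/35300) = 0.7056 / 2.0045 = 0.3520
S_new/S_old = (A_new/A_old)^z = 0.47^0.3520 = exp(0.3520 × -0.7550) = 0.7666
Fraction lost = 1 − 0.7666 = 0.2334

23.3%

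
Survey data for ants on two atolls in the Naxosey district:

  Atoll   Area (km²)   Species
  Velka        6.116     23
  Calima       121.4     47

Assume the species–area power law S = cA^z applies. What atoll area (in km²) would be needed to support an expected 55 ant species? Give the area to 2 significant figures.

230 km²

z = ln(47/23) / ln(121.4/6.116) = 0.7147 / 2.9882 = 0.2392
c = 23 / 6.116^0.2392 = 23 / 1.542 = 14.92
A = (55/14.92)^(1/0.2392) ⇒ ln A = ln(3.687)/0.2392 = 5.4563
A = e^5.4563 ≈ 234.2 km²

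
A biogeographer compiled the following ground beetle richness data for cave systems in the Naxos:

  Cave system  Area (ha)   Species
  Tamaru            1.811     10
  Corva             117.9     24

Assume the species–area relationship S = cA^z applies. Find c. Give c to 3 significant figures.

z = ln(S₂/S₁) / ln(A₂/A₁) = ln(24/10) / ln(117.9/1.811) = 0.8755 / 4.1760 = 0.2096
c = S₁ / A₁^z = 10 / 1.811^0.2096 = 10 / 1.133 = 8.829

8.83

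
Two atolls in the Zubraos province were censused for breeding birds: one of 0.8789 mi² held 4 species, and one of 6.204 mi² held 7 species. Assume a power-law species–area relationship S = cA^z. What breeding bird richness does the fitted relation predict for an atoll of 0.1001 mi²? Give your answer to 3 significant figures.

z = ln(7/4) / ln(6.204/0.8789) = 0.5596 / 1.9543 = 0.2864
c = 4 / 0.8789^0.2864 = 4 / 0.9637 = 4.151
S₃ = 4.151 × 0.1001^0.2864 = 4.151 × 0.5173 ≈ 2.147

2.15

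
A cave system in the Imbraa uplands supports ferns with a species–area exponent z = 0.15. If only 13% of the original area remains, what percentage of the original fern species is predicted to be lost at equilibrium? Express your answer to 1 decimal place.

S_new/S_old = (A_new/A_old)^z = 0.13^0.15
= exp(0.15 × ln 0.13) = exp(0.15 × -2.0402) = exp(-0.3060) ≈ 0.7364
Fraction lost = 1 − 0.7364 = 0.2636

26.4%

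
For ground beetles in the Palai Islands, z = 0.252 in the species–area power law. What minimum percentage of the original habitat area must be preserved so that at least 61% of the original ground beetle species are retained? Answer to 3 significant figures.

Need (A_new/A_old)^0.252 = 0.61, so A_new/A_old = 0.61^(1/0.252) = 0.61^3.968
ln(A_new/A_old) = ln 0.61 / 0.252 = -0.4943 / 0.252 = -1.9615
A_new/A_old = e^-1.9615 ≈ 0.1406

14.1%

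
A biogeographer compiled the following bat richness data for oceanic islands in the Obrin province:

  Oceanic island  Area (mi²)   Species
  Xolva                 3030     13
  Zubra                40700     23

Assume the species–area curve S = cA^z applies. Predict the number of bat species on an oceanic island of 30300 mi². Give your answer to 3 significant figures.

z = ln(23/13) / ln(40700/3030) = 0.5705 / 2.5977 = 0.2196
c = 13 / 3030^0.2196 = 13 / 5.816 = 2.235
S₃ = 2.235 × 30300^0.2196 = 2.235 × 9.645 ≈ 21.56

21.6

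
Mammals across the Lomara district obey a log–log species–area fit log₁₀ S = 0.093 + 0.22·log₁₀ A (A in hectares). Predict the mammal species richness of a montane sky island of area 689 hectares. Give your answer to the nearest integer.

5 species

S = 1.239 × 689^0.22
ln S = ln 1.239 + 0.22 × ln 689 = 0.2141 + 0.22 × 6.5352 = 1.6519
S = e^1.6519 ≈ 5.217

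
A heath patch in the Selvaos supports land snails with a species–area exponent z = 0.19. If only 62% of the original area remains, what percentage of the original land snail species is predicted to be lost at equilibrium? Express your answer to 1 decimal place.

8.7%

S_new/S_old = (A_new/A_old)^z = 0.62^0.19
= exp(0.19 × ln 0.62) = exp(0.19 × -0.4780) = exp(-0.0908) ≈ 0.9132
Fraction lost = 1 − 0.9132 = 0.08682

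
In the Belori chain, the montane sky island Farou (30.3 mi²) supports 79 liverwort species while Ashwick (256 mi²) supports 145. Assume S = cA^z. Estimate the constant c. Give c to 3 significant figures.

29.9

z = ln(S₂/S₁) / ln(A₂/A₁) = ln(145/79) / ln(256/30.3) = 0.6073 / 2.1340 = 0.2846
c = S₁ / A₁^z = 79 / 30.3^0.2846 = 79 / 2.64 = 29.93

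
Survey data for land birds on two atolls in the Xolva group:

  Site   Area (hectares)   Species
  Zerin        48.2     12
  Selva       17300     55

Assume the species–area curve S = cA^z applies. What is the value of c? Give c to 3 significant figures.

z = ln(S₂/S₁) / ln(A₂/A₁) = ln(55/12) / ln(17300/48.2) = 1.5224 / 5.8831 = 0.2588
c = S₁ / A₁^z = 12 / 48.2^0.2588 = 12 / 2.726 = 4.402

4.40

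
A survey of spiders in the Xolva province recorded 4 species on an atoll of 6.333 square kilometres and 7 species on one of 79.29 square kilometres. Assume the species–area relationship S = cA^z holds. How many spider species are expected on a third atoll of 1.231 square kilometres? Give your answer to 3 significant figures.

z = ln(7/4) / ln(79.29/6.333) = 0.5596 / 2.5273 = 0.2214
c = 4 / 6.333^0.2214 = 4 / 1.505 = 2.658
S₃ = 2.658 × 1.231^0.2214 = 2.658 × 1.047 ≈ 2.783

2.78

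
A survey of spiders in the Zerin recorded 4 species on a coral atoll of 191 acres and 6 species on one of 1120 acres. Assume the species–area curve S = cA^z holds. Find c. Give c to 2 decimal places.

z = ln(S₂/S₁) / ln(A₂/A₁) = ln(6/4) / ln(1120/191) = 0.4055 / 1.7688 = 0.2292
c = S₁ / A₁^z = 4 / 191^0.2292 = 4 / 3.333 = 1.2

1.20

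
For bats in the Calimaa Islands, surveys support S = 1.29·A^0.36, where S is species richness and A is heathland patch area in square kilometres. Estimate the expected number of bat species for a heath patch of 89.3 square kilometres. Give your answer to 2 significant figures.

S = 1.29 × 89.3^0.36 = 1.29 × 5.039 ≈ 6.5

6.5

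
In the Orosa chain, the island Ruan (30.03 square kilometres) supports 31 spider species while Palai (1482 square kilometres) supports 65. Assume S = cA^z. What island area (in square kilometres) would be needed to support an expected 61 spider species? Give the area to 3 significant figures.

1060 square kilometres

z = ln(65/31) / ln(1482/30.03) = 0.7404 / 3.8990 = 0.1899
c = 31 / 30.03^0.1899 = 31 / 1.908 = 16.25
A = (61/16.25)^(1/0.1899) ⇒ ln A = ln(3.754)/0.1899 = 6.9667
A = e^6.9667 ≈ 1061 square kilometres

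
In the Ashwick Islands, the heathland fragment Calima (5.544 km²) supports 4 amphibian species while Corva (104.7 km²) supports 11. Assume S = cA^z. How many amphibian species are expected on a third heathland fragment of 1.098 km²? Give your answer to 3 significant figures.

z = ln(11/4) / ln(104.7/5.544) = 1.0116 / 2.9384 = 0.3443
c = 4 / 5.544^0.3443 = 4 / 1.803 = 2.218
S₃ = 2.218 × 1.098^0.3443 = 2.218 × 1.033 ≈ 2.291

2.29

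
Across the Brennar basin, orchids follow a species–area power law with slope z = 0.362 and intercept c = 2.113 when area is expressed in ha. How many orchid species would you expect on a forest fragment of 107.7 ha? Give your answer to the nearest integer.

S = 2.113 × 107.7^0.362 = 2.113 × 5.441 ≈ 11.5

11 species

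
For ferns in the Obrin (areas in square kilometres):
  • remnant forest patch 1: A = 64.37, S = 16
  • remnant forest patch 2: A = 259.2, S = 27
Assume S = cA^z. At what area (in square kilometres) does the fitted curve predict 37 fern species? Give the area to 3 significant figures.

600 square kilometres

z = ln(27/16) / ln(259.2/64.37) = 0.5232 / 1.3930 = 0.3756
c = 16 / 64.37^0.3756 = 16 / 4.78 = 3.347
A = (37/3.347)^(1/0.3756) ⇒ ln A = ln(11.05)/0.3756 = 6.3964
A = e^6.3964 ≈ 599.7 square kilometres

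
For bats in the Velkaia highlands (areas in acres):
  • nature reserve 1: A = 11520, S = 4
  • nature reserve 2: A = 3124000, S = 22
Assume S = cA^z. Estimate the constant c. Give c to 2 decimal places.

0.23

z = ln(S₂/S₁) / ln(A₂/A₁) = ln(22/4) / ln(3124000/11520) = 1.7047 / 5.6028 = 0.3043
c = S₁ / A₁^z = 4 / 11520^0.3043 = 4 / 17.21 = 0.2324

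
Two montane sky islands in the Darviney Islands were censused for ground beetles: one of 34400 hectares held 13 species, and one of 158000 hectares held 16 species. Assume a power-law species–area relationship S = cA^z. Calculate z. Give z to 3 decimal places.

0.136

Taking logs: ln S = ln c + z ln A, so z = (ln S₂ − ln S₁)/(ln A₂ − ln A₁).
z = ln(16/13) / ln(158000/34400) = ln(1.231) / ln(4.593) = 0.2076 / 1.5245 = 0.1362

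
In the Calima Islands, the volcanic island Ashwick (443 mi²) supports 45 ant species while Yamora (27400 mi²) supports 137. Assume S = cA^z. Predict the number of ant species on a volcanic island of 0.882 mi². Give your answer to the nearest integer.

8

z = ln(137/45) / ln(27400/443) = 1.1133 / 4.1247 = 0.2699
c = 45 / 443^0.2699 = 45 / 5.18 = 8.688
S₃ = 8.688 × 0.882^0.2699 = 8.688 × 0.9667 ≈ 8.398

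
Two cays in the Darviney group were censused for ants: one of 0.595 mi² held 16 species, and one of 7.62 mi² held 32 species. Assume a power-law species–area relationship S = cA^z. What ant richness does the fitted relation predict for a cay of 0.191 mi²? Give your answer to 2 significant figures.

z = ln(32/16) / ln(7.62/0.595) = 0.6931 / 2.5500 = 0.2718
c = 16 / 0.595^0.2718 = 16 / 0.8684 = 18.43
S₃ = 18.43 × 0.191^0.2718 = 18.43 × 0.6376 ≈ 11.75

12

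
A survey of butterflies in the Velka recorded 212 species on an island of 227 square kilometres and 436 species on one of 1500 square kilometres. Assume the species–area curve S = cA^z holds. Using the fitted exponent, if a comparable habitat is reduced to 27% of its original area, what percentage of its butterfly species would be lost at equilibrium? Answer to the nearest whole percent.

39%

z = ln(436/212) / ln(1500/227) = 0.7211 / 1.8883 = 0.3819
S_new/S_old = (A_new/A_old)^z = 0.27^0.3819 = exp(0.3819 × -1.3093) = 0.6065
Fraction lost = 1 − 0.6065 = 0.3935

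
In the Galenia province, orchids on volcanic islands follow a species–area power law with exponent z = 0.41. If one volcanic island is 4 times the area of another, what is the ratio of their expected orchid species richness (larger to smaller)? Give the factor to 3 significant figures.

1.77

S₂/S₁ = (A₂/A₁)^z = 4^0.41
ln(S₂/S₁) = 0.41 × ln 4 = 0.41 × 1.3863 = 0.5684
S₂/S₁ = e^0.5684 ≈ 1.765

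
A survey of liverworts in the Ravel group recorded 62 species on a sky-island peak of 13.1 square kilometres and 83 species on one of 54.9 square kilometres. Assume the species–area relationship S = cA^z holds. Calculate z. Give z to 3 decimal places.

0.204

Taking logs: ln S = ln c + z ln A, so z = (ln S₂ − ln S₁)/(ln A₂ − ln A₁).
z = ln(83/62) / ln(54.9/13.1) = ln(1.339) / ln(4.191) = 0.2917 / 1.4329 = 0.2036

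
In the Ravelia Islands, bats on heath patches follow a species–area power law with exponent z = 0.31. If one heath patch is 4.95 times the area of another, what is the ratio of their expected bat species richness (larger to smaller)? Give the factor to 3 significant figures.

S₂/S₁ = (A₂/A₁)^z = 4.95^0.31
ln(S₂/S₁) = 0.31 × ln 4.95 = 0.31 × 1.5994 = 0.4958
S₂/S₁ = e^0.4958 ≈ 1.642

1.64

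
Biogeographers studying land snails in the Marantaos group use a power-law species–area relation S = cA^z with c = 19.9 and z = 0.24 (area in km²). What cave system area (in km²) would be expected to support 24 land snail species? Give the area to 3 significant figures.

24 = 19.9 × A^0.24  ⇒  A^0.24 = 24/19.9 = 1.206
ln A = ln(1.206) / 0.24 = 0.1873 / 0.24 = 0.7806
A = e^0.7806 ≈ 2.183 km²

2.18 km²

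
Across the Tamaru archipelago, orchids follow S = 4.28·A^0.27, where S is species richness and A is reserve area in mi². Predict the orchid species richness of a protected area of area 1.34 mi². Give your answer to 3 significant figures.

4.63

S = 4.28 × 1.34^0.27 = 4.28 × 1.082 ≈ 4.632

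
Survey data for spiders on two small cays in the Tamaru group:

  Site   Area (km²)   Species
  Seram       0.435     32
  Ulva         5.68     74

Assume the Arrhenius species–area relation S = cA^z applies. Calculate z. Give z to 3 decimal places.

0.326

Taking logs: ln S = ln c + z ln A, so z = (ln S₂ − ln S₁)/(ln A₂ − ln A₁).
z = ln(74/32) / ln(5.68/0.435) = ln(2.312) / ln(13.06) = 0.8383 / 2.5694 = 0.3263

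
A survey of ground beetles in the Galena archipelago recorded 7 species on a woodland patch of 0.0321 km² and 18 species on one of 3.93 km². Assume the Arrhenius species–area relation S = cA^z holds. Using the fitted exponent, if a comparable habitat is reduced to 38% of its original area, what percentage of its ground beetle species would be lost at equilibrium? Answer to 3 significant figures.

17.3%

z = ln(18/7) / ln(3.93/0.0321) = 0.9445 / 4.8075 = 0.1965
S_new/S_old = (A_new/A_old)^z = 0.38^0.1965 = exp(0.1965 × -0.9676) = 0.8269
Fraction lost = 1 − 0.8269 = 0.1731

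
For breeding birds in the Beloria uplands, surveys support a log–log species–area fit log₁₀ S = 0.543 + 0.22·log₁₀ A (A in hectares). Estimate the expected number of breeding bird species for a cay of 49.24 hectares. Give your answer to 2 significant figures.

8.2

S = 3.491 × 49.24^0.22
ln S = ln 3.491 + 0.22 × ln 49.24 = 1.2503 + 0.22 × 3.8967 = 2.1076
S = e^2.1076 ≈ 8.228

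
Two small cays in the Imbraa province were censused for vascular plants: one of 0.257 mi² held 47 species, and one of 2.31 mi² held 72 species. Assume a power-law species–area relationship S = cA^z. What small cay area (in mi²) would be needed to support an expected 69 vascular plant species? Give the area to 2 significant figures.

1.9 mi²

z = ln(72/47) / ln(2.31/0.257) = 0.4265 / 2.1959 = 0.1942
c = 47 / 0.257^0.1942 = 47 / 0.7681 = 61.19
A = (69/61.19)^(1/0.1942) ⇒ ln A = ln(1.128)/0.1942 = 0.6181
A = e^0.6181 ≈ 1.855 mi²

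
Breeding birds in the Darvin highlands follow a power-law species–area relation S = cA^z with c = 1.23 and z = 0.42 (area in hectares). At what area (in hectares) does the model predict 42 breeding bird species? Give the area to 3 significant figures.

42 = 1.23 × A^0.42  ⇒  A^0.42 = 42/1.23 = 34.15
ln A = ln(34.15) / 0.42 = 3.5307 / 0.42 = 8.4063
A = e^8.4063 ≈ 4475 hectares

4480 hectares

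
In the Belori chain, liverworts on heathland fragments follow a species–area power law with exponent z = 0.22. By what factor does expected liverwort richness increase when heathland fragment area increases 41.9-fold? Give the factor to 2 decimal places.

2.27

S₂/S₁ = (A₂/A₁)^z = 41.9^0.22
ln(S₂/S₁) = 0.22 × ln 41.9 = 0.22 × 3.7353 = 0.8218
S₂/S₁ = e^0.8218 ≈ 2.275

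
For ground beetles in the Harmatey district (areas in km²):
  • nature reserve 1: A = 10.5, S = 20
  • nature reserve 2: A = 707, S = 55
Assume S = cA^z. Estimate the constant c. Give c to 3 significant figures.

11.4

z = ln(S₂/S₁) / ln(A₂/A₁) = ln(55/20) / ln(707/10.5) = 1.0116 / 4.2097 = 0.2403
c = S₁ / A₁^z = 20 / 10.5^0.2403 = 20 / 1.76 = 11.37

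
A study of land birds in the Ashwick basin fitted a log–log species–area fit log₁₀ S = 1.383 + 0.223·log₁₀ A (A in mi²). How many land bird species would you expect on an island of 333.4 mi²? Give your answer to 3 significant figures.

S = 24.15 × 333.4^0.223
ln S = ln 24.15 + 0.223 × ln 333.4 = 3.1845 + 0.223 × 5.8093 = 4.4800
S = e^4.4800 ≈ 88.23

88.2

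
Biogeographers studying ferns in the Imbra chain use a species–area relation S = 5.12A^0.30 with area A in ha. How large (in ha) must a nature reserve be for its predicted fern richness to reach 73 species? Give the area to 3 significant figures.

73 = 5.12 × A^0.3  ⇒  A^0.3 = 73/5.12 = 14.26
ln A = ln(14.26) / 0.3 = 2.6573 / 0.3 = 8.8577
A = e^8.8577 ≈ 7028 ha

7030 ha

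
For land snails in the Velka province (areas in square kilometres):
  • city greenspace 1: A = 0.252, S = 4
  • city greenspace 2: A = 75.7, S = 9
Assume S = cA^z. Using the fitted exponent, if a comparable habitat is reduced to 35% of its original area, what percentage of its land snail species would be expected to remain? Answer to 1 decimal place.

z = ln(9/4) / ln(75.7/0.252) = 0.8109 / 5.7051 = 0.1421
S_new/S_old = (A_new/A_old)^z = 0.35^0.1421 = exp(0.1421 × -1.0498) = 0.8614

86.1%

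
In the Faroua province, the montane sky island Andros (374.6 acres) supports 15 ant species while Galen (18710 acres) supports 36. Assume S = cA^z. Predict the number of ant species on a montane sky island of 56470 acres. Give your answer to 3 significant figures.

46.1

z = ln(36/15) / ln(18710/374.6) = 0.8755 / 3.9110 = 0.2239
c = 15 / 374.6^0.2239 = 15 / 3.768 = 3.981
S₃ = 3.981 × 56470^0.2239 = 3.981 × 11.58 ≈ 46.1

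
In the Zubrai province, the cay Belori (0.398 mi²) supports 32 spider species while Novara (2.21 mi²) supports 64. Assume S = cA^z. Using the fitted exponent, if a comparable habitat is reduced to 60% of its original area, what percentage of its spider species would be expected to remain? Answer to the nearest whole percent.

81%

z = ln(64/32) / ln(2.21/0.398) = 0.6931 / 1.7143 = 0.4043
S_new/S_old = (A_new/A_old)^z = 0.6^0.4043 = exp(0.4043 × -0.5108) = 0.8134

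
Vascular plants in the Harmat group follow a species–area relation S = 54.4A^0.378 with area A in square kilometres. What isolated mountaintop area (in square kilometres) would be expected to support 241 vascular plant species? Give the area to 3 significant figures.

241 = 54.4 × A^0.378  ⇒  A^0.378 = 241/54.4 = 4.43
ln A = ln(4.43) / 0.378 = 1.4884 / 0.378 = 3.9377
A = e^3.9377 ≈ 51.3 square kilometres

51.3 square kilometres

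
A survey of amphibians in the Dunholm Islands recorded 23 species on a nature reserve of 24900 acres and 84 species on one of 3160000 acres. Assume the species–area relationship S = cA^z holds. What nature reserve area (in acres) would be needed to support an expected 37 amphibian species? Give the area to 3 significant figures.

147000 acres

z = ln(84/23) / ln(3160000/24900) = 1.2953 / 4.8435 = 0.2674
c = 23 / 24900^0.2674 = 23 / 14.99 = 1.535
A = (37/1.535)^(1/0.2674) ⇒ ln A = ln(24.11)/0.2674 = 11.9003
A = e^11.9003 ≈ 147314 acres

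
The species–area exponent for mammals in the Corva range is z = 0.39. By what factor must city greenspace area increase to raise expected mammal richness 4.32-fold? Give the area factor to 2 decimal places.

42.60

(A₂/A₁)^0.39 = 4.32, so A₂/A₁ = 4.32^(1/0.39) = 4.32^2.564
ln(A₂/A₁) = ln 4.32 / 0.39 = 1.4633 / 0.39 = 3.7519
A₂/A₁ = e^3.7519 ≈ 42.6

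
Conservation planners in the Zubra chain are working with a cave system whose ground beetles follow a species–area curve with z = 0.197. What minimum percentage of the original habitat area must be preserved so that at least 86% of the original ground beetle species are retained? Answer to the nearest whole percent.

47%

Need (A_new/A_old)^0.197 = 0.86, so A_new/A_old = 0.86^(1/0.197) = 0.86^5.076
ln(A_new/A_old) = ln 0.86 / 0.197 = -0.1508 / 0.197 = -0.7656
A_new/A_old = e^-0.7656 ≈ 0.4651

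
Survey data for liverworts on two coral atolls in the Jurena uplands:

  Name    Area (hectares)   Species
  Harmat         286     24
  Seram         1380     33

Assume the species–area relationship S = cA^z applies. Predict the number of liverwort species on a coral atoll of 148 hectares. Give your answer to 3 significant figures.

z = ln(33/24) / ln(1380/286) = 0.3185 / 1.5738 = 0.2023
c = 24 / 286^0.2023 = 24 / 3.141 = 7.642
S₃ = 7.642 × 148^0.2023 = 7.642 × 2.749 ≈ 21

21.0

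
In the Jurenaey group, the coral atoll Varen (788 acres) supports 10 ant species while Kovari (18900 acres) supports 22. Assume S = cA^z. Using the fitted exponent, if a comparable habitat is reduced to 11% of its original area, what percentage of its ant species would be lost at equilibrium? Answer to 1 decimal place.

42.2%

z = ln(22/10) / ln(18900/788) = 0.7885 / 3.1774 = 0.2481
S_new/S_old = (A_new/A_old)^z = 0.11^0.2481 = exp(0.2481 × -2.2073) = 0.5783
Fraction lost = 1 − 0.5783 = 0.4217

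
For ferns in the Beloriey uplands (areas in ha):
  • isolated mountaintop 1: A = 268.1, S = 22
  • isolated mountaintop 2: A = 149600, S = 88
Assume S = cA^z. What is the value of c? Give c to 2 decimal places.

6.46

z = ln(S₂/S₁) / ln(A₂/A₁) = ln(88/22) / ln(149600/268.1) = 1.3863 / 6.3244 = 0.2192
c = S₁ / A₁^z = 22 / 268.1^0.2192 = 22 / 3.406 = 6.459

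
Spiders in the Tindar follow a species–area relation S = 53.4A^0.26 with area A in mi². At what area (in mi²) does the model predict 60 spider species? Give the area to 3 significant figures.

60 = 53.4 × A^0.26  ⇒  A^0.26 = 60/53.4 = 1.124
ln A = ln(1.124) / 0.26 = 0.1165 / 0.26 = 0.4482
A = e^0.4482 ≈ 1.566 mi²

1.57 mi²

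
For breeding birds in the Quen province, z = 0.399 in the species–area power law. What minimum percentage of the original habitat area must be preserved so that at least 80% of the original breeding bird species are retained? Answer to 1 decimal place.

57.2%

Need (A_new/A_old)^0.399 = 0.8, so A_new/A_old = 0.8^(1/0.399) = 0.8^2.506
ln(A_new/A_old) = ln 0.8 / 0.399 = -0.2231 / 0.399 = -0.5593
A_new/A_old = e^-0.5593 ≈ 0.5716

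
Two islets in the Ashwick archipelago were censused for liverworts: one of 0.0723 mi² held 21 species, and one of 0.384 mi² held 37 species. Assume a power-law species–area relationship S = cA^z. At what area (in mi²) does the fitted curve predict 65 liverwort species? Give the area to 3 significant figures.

2.02 mi²

z = ln(37/21) / ln(0.384/0.0723) = 0.5664 / 1.6698 = 0.3392
c = 21 / 0.0723^0.3392 = 21 / 0.4102 = 51.19
A = (65/51.19)^(1/0.3392) ⇒ ln A = ln(1.27)/0.3392 = 0.7041
A = e^0.7041 ≈ 2.022 mi²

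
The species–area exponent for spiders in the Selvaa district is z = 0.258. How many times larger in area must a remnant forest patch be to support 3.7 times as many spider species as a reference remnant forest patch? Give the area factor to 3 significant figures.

159

(A₂/A₁)^0.258 = 3.7, so A₂/A₁ = 3.7^(1/0.258) = 3.7^3.876
ln(A₂/A₁) = ln 3.7 / 0.258 = 1.3083 / 0.258 = 5.0711
A₂/A₁ = e^5.0711 ≈ 159.3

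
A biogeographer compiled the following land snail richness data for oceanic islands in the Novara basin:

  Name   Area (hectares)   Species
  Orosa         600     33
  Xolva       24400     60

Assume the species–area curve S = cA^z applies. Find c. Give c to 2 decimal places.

z = ln(S₂/S₁) / ln(A₂/A₁) = ln(60/33) / ln(24400/600) = 0.5978 / 3.7054 = 0.1613
c = S₁ / A₁^z = 33 / 600^0.1613 = 33 / 2.807 = 11.76

11.76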